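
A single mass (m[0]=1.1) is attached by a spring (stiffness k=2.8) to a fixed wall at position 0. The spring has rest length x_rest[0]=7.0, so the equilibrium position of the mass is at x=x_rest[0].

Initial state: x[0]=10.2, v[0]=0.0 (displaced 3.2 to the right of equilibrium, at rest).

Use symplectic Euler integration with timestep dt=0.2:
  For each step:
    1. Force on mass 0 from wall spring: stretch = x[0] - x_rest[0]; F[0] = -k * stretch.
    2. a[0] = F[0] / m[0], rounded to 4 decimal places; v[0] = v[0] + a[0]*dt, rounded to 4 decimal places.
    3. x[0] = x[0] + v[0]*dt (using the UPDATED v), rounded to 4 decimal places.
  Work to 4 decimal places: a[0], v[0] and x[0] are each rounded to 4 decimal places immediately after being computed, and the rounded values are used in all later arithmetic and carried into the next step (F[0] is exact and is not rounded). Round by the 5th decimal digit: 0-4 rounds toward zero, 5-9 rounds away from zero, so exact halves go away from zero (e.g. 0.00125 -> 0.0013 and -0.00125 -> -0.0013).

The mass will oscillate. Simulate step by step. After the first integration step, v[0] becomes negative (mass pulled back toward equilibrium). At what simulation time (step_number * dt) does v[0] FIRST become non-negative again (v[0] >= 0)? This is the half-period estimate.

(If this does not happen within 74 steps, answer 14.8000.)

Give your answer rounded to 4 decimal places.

Answer: 2.0000

Derivation:
Step 0: x=[10.2000] v=[0.0000]
Step 1: x=[9.8742] v=[-1.6291]
Step 2: x=[9.2557] v=[-3.0923]
Step 3: x=[8.4076] v=[-4.2407]
Step 4: x=[7.4161] v=[-4.9573]
Step 5: x=[6.3823] v=[-5.1691]
Step 6: x=[5.4114] v=[-4.8546]
Step 7: x=[4.6022] v=[-4.0459]
Step 8: x=[4.0372] v=[-2.8252]
Step 9: x=[3.7738] v=[-1.3169]
Step 10: x=[3.8389] v=[0.3255]
First v>=0 after going negative at step 10, time=2.0000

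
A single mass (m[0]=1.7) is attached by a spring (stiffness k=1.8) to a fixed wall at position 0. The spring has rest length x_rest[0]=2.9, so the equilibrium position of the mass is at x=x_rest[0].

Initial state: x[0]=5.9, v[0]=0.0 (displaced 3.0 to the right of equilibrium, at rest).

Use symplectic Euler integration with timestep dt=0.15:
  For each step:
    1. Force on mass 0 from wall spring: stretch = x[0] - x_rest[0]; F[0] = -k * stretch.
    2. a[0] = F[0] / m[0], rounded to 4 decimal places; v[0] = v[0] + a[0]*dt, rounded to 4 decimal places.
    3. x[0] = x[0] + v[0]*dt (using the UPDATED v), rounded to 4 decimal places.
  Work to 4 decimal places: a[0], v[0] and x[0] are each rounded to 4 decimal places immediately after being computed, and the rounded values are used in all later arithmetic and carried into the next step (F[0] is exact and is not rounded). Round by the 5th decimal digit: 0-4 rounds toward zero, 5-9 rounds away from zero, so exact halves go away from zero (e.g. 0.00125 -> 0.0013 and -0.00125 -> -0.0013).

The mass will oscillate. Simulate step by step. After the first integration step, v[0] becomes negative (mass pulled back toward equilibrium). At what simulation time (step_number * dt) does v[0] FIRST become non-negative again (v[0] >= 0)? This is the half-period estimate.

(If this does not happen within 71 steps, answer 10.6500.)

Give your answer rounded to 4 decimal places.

Answer: 3.1500

Derivation:
Step 0: x=[5.9000] v=[0.0000]
Step 1: x=[5.8285] v=[-0.4765]
Step 2: x=[5.6873] v=[-0.9416]
Step 3: x=[5.4797] v=[-1.3843]
Step 4: x=[5.2106] v=[-1.7940]
Step 5: x=[4.8865] v=[-2.1610]
Step 6: x=[4.5150] v=[-2.4765]
Step 7: x=[4.1051] v=[-2.7330]
Step 8: x=[3.6664] v=[-2.9244]
Step 9: x=[3.2095] v=[-3.0461]
Step 10: x=[2.7452] v=[-3.0953]
Step 11: x=[2.2846] v=[-3.0707]
Step 12: x=[1.8387] v=[-2.9730]
Step 13: x=[1.4180] v=[-2.8044]
Step 14: x=[1.0327] v=[-2.5690]
Step 15: x=[0.6918] v=[-2.2724]
Step 16: x=[0.4035] v=[-1.9217]
Step 17: x=[0.1747] v=[-1.5252]
Step 18: x=[0.0108] v=[-1.0924]
Step 19: x=[-0.0842] v=[-0.6335]
Step 20: x=[-0.1081] v=[-0.1595]
Step 21: x=[-0.0604] v=[0.3183]
First v>=0 after going negative at step 21, time=3.1500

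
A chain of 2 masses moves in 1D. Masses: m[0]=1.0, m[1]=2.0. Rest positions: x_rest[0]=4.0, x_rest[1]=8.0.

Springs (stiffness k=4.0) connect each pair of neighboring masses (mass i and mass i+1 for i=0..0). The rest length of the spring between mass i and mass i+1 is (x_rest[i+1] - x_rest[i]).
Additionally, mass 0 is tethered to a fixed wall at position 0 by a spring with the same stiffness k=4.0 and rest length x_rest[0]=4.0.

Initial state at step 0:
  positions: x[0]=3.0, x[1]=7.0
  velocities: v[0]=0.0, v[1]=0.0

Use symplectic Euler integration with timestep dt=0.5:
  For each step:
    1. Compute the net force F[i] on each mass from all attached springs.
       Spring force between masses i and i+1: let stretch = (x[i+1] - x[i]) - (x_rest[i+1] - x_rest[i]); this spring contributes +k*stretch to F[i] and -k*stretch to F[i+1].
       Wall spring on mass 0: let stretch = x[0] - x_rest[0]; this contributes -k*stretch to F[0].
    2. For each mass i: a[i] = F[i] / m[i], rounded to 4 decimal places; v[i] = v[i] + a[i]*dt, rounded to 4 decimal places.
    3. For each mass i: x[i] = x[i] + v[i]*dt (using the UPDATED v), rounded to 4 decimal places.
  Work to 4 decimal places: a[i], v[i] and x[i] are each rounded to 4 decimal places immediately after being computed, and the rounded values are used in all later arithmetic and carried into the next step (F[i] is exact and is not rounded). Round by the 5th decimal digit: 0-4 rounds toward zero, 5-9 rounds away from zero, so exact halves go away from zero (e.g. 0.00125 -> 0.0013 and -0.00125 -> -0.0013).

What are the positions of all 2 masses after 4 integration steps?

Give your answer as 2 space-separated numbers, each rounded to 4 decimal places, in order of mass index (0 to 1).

Step 0: x=[3.0000 7.0000] v=[0.0000 0.0000]
Step 1: x=[4.0000 7.0000] v=[2.0000 0.0000]
Step 2: x=[4.0000 7.5000] v=[0.0000 1.0000]
Step 3: x=[3.5000 8.2500] v=[-1.0000 1.5000]
Step 4: x=[4.2500 8.6250] v=[1.5000 0.7500]

Answer: 4.2500 8.6250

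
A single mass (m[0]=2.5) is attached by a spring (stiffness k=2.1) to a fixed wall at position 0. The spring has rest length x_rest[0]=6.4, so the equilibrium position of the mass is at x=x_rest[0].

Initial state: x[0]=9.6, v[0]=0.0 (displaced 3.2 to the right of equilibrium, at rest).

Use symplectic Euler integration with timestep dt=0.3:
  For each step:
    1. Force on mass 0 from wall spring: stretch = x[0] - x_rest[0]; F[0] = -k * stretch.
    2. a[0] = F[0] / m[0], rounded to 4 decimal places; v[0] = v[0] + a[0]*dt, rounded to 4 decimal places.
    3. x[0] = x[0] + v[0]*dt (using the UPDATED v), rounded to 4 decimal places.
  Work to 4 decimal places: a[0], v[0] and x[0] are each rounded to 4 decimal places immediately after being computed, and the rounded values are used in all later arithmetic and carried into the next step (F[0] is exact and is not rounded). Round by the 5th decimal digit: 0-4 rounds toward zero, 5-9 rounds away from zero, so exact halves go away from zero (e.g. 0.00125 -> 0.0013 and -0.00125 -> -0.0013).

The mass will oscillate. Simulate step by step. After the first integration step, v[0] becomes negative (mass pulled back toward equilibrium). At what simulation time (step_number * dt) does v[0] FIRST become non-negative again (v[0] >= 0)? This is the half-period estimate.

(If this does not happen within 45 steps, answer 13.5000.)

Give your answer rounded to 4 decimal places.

Answer: 3.6000

Derivation:
Step 0: x=[9.6000] v=[0.0000]
Step 1: x=[9.3581] v=[-0.8064]
Step 2: x=[8.8926] v=[-1.5518]
Step 3: x=[8.2386] v=[-2.1799]
Step 4: x=[7.4456] v=[-2.6432]
Step 5: x=[6.5736] v=[-2.9067]
Step 6: x=[5.6885] v=[-2.9504]
Step 7: x=[4.8572] v=[-2.7711]
Step 8: x=[4.1425] v=[-2.3823]
Step 9: x=[3.5985] v=[-1.8134]
Step 10: x=[3.2663] v=[-1.1074]
Step 11: x=[3.1710] v=[-0.3177]
Step 12: x=[3.3198] v=[0.4960]
First v>=0 after going negative at step 12, time=3.6000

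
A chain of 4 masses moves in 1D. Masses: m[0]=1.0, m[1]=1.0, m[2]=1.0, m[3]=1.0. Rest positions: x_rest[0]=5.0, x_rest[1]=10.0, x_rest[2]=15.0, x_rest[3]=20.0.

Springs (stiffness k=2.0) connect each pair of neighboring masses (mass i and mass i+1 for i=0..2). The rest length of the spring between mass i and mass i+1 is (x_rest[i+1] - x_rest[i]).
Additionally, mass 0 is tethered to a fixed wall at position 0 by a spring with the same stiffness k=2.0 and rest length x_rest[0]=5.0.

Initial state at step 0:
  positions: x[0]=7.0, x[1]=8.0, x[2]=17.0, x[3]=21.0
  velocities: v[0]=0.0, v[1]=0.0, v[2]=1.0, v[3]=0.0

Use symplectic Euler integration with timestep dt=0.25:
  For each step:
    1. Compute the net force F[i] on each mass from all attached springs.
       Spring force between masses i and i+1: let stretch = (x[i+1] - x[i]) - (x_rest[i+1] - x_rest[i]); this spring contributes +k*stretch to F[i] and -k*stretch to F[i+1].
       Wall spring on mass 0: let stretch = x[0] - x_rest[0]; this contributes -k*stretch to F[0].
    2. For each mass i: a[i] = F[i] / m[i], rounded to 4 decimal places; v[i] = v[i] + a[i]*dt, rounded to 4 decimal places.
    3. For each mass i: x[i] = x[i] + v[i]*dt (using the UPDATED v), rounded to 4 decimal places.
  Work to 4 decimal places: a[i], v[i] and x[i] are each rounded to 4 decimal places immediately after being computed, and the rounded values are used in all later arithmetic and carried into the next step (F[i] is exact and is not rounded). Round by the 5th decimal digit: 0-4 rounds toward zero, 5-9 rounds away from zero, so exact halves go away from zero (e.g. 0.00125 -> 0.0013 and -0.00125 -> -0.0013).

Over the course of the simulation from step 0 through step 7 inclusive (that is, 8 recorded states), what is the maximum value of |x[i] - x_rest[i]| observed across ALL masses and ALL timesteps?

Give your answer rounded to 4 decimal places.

Answer: 3.0904

Derivation:
Step 0: x=[7.0000 8.0000 17.0000 21.0000] v=[0.0000 0.0000 1.0000 0.0000]
Step 1: x=[6.2500 9.0000 16.6250 21.1250] v=[-3.0000 4.0000 -1.5000 0.5000]
Step 2: x=[5.0625 10.6094 15.8594 21.3125] v=[-4.7500 6.4375 -3.0625 0.7500]
Step 3: x=[3.9356 12.1817 15.1192 21.4434] v=[-4.5078 6.2891 -2.9610 0.5235]
Step 4: x=[3.3475 13.0904 14.8023 21.4088] v=[-2.3526 3.6348 -1.2677 -0.1386]
Step 5: x=[3.5588 12.9952 15.0972 21.1733] v=[0.8451 -0.3807 1.1796 -0.9419]
Step 6: x=[4.5048 11.9832 15.8889 20.8033] v=[3.7839 -4.0479 3.1667 -1.4800]
Step 7: x=[5.8225 10.5246 16.8067 20.4440] v=[5.2707 -5.8343 3.6711 -1.4372]
Max displacement = 3.0904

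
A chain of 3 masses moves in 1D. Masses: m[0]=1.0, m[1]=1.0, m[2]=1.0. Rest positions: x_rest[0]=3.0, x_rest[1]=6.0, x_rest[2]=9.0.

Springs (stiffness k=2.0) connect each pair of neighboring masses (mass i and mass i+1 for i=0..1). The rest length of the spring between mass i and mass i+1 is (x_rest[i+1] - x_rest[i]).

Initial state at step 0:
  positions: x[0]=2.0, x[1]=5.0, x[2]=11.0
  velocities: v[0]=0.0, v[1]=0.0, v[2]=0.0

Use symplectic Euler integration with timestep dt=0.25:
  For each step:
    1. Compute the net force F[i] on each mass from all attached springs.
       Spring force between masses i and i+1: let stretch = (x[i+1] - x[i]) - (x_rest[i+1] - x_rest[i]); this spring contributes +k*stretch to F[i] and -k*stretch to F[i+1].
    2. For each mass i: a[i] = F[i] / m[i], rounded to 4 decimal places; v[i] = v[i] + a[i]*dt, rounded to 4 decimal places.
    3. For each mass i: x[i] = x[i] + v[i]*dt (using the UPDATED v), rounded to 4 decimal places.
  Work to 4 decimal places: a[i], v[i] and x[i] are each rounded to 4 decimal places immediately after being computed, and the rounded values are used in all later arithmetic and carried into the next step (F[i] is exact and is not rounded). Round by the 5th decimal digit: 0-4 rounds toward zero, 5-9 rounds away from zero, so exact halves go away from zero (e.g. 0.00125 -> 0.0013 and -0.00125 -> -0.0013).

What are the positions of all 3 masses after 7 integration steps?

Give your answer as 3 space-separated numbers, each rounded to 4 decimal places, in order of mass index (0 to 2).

Step 0: x=[2.0000 5.0000 11.0000] v=[0.0000 0.0000 0.0000]
Step 1: x=[2.0000 5.3750 10.6250] v=[0.0000 1.5000 -1.5000]
Step 2: x=[2.0469 5.9844 9.9688] v=[0.1875 2.4375 -2.6250]
Step 3: x=[2.2110 6.5997 9.1895] v=[0.6563 2.4610 -3.1172]
Step 4: x=[2.5487 6.9901 8.4615] v=[1.3507 1.5616 -2.9121]
Step 5: x=[3.0666 7.0093 7.9246] v=[2.0714 0.0766 -2.1478]
Step 6: x=[3.7023 6.6500 7.6482] v=[2.5428 -1.4371 -1.1055]
Step 7: x=[4.3315 6.0470 7.6221] v=[2.5167 -2.4119 -0.1046]

Answer: 4.3315 6.0470 7.6221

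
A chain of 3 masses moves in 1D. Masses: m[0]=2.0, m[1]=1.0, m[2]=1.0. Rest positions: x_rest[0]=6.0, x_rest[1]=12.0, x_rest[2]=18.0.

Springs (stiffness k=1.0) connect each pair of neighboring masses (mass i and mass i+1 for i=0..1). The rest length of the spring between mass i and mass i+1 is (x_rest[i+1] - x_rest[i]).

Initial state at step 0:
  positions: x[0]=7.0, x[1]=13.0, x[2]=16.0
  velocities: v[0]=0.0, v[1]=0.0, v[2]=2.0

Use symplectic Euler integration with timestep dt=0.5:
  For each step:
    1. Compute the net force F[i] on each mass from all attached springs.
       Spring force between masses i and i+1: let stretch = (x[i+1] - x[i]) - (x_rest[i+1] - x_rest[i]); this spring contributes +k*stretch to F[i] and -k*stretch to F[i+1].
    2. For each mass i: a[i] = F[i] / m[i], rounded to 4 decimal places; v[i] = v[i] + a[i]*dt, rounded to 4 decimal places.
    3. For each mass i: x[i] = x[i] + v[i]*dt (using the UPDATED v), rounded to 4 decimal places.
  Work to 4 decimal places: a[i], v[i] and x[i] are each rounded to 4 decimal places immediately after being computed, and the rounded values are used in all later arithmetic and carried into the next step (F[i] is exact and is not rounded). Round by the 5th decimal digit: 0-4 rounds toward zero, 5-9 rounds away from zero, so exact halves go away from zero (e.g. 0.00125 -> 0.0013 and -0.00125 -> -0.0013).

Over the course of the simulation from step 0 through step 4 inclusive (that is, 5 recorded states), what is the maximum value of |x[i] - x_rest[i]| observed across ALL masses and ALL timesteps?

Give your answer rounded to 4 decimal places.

Step 0: x=[7.0000 13.0000 16.0000] v=[0.0000 0.0000 2.0000]
Step 1: x=[7.0000 12.2500 17.7500] v=[0.0000 -1.5000 3.5000]
Step 2: x=[6.9063 11.5625 19.6250] v=[-0.1875 -1.3750 3.7500]
Step 3: x=[6.6446 11.7266 20.9844] v=[-0.5235 0.3282 2.7188]
Step 4: x=[6.2681 12.9347 21.5294] v=[-0.7530 2.4161 1.0899]
Max displacement = 3.5294

Answer: 3.5294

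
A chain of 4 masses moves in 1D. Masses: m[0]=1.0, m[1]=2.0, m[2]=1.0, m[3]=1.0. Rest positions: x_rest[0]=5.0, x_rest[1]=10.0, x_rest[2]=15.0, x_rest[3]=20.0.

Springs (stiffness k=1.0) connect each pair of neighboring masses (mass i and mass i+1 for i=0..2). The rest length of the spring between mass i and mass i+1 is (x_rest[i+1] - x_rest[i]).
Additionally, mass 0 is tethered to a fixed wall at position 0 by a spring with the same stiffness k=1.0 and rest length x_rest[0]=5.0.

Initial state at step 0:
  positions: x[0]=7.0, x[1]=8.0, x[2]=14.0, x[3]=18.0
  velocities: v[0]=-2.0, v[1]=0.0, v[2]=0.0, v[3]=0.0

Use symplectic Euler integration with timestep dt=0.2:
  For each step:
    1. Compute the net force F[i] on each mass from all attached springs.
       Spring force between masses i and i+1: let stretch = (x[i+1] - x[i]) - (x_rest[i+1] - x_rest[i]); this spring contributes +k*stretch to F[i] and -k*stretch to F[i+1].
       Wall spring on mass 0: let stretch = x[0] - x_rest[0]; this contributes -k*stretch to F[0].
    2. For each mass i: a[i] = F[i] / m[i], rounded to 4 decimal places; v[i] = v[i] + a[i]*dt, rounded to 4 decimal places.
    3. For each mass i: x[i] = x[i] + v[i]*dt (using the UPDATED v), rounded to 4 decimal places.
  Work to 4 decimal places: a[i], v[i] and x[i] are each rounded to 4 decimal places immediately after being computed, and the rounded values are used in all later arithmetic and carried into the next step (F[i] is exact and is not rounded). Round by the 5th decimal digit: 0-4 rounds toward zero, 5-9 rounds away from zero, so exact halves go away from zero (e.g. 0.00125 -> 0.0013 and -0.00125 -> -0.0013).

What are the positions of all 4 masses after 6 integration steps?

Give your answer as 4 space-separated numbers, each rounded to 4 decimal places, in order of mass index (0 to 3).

Answer: 1.9712 9.2310 13.0212 18.5561

Derivation:
Step 0: x=[7.0000 8.0000 14.0000 18.0000] v=[-2.0000 0.0000 0.0000 0.0000]
Step 1: x=[6.3600 8.1000 13.9200 18.0400] v=[-3.2000 0.5000 -0.4000 0.2000]
Step 2: x=[5.5352 8.2816 13.7720 18.1152] v=[-4.1240 0.9080 -0.7400 0.3760]
Step 3: x=[4.5988 8.5181 13.5781 18.2167] v=[-4.6818 1.1824 -0.9694 0.5074]
Step 4: x=[3.6353 8.7774 13.3674 18.3326] v=[-4.8177 1.2965 -1.0537 0.5797]
Step 5: x=[2.7320 9.0257 13.1717 18.4499] v=[-4.5163 1.2413 -0.9787 0.5867]
Step 6: x=[1.9712 9.2310 13.0212 18.5561] v=[-3.8040 1.0265 -0.7523 0.5311]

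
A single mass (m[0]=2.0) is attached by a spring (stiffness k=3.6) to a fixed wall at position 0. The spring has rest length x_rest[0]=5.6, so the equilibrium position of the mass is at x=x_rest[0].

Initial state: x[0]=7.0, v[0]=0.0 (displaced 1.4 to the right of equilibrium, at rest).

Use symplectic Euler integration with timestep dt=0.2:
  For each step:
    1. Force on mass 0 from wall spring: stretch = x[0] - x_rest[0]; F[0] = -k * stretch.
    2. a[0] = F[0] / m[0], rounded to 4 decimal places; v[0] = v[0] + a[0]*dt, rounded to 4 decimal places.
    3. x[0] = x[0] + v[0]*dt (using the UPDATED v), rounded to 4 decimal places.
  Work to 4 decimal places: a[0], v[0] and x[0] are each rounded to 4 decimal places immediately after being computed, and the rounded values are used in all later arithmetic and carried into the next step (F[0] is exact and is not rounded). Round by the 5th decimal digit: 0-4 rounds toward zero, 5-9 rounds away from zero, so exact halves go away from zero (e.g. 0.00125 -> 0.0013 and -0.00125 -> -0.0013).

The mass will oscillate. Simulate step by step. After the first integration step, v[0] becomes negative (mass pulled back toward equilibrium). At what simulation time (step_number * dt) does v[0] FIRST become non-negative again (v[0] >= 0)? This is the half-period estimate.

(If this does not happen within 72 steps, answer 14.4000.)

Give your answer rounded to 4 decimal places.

Answer: 2.4000

Derivation:
Step 0: x=[7.0000] v=[0.0000]
Step 1: x=[6.8992] v=[-0.5040]
Step 2: x=[6.7049] v=[-0.9717]
Step 3: x=[6.4310] v=[-1.3695]
Step 4: x=[6.0973] v=[-1.6687]
Step 5: x=[5.7278] v=[-1.8477]
Step 6: x=[5.3491] v=[-1.8937]
Step 7: x=[4.9884] v=[-1.8034]
Step 8: x=[4.6718] v=[-1.5832]
Step 9: x=[4.4220] v=[-1.2490]
Step 10: x=[4.2570] v=[-0.8249]
Step 11: x=[4.1887] v=[-0.3414]
Step 12: x=[4.2220] v=[0.1667]
First v>=0 after going negative at step 12, time=2.4000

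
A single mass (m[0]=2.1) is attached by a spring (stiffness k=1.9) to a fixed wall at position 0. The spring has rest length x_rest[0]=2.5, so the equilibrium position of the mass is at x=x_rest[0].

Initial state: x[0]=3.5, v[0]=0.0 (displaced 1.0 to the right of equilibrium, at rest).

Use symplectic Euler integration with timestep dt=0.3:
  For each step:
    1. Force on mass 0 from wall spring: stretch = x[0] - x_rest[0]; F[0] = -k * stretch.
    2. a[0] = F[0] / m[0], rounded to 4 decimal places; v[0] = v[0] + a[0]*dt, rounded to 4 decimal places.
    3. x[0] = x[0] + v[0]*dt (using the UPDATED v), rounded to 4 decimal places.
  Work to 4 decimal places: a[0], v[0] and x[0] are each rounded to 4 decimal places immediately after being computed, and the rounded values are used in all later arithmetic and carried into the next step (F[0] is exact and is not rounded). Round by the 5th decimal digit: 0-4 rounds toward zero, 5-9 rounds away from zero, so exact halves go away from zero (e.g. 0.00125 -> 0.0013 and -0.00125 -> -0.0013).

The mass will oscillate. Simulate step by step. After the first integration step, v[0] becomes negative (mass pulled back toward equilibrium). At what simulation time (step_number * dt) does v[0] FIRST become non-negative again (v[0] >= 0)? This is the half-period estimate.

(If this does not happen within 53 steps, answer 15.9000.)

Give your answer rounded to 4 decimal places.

Step 0: x=[3.5000] v=[0.0000]
Step 1: x=[3.4186] v=[-0.2714]
Step 2: x=[3.2624] v=[-0.5207]
Step 3: x=[3.0441] v=[-0.7276]
Step 4: x=[2.7815] v=[-0.8753]
Step 5: x=[2.4960] v=[-0.9517]
Step 6: x=[2.2108] v=[-0.9506]
Step 7: x=[1.9492] v=[-0.8721]
Step 8: x=[1.7324] v=[-0.7226]
Step 9: x=[1.5781] v=[-0.5143]
Step 10: x=[1.4989] v=[-0.2641]
Step 11: x=[1.5012] v=[0.0076]
First v>=0 after going negative at step 11, time=3.3000

Answer: 3.3000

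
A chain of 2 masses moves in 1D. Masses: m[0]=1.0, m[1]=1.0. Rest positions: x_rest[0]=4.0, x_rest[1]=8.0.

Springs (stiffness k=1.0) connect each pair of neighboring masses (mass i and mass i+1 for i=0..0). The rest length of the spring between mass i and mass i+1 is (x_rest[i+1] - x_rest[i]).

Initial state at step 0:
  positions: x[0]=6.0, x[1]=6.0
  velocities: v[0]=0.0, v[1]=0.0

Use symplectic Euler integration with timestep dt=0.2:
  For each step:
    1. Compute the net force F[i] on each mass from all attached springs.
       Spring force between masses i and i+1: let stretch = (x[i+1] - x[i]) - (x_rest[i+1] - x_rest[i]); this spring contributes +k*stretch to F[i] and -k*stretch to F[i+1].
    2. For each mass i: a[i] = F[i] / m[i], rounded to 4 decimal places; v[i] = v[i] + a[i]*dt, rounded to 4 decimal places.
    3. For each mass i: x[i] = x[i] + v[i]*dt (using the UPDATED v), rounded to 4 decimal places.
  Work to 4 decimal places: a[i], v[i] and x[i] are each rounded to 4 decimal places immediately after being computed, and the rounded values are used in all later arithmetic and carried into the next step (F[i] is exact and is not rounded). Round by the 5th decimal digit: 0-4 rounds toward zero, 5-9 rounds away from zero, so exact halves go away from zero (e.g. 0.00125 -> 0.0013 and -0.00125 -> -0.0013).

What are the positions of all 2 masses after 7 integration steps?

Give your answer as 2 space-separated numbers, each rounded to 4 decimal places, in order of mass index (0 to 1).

Answer: 2.9308 9.0692

Derivation:
Step 0: x=[6.0000 6.0000] v=[0.0000 0.0000]
Step 1: x=[5.8400 6.1600] v=[-0.8000 0.8000]
Step 2: x=[5.5328 6.4672] v=[-1.5360 1.5360]
Step 3: x=[5.1030 6.8970] v=[-2.1491 2.1491]
Step 4: x=[4.5849 7.4151] v=[-2.5903 2.5903]
Step 5: x=[4.0200 7.9800] v=[-2.8243 2.8243]
Step 6: x=[3.4535 8.5465] v=[-2.8323 2.8323]
Step 7: x=[2.9308 9.0692] v=[-2.6137 2.6137]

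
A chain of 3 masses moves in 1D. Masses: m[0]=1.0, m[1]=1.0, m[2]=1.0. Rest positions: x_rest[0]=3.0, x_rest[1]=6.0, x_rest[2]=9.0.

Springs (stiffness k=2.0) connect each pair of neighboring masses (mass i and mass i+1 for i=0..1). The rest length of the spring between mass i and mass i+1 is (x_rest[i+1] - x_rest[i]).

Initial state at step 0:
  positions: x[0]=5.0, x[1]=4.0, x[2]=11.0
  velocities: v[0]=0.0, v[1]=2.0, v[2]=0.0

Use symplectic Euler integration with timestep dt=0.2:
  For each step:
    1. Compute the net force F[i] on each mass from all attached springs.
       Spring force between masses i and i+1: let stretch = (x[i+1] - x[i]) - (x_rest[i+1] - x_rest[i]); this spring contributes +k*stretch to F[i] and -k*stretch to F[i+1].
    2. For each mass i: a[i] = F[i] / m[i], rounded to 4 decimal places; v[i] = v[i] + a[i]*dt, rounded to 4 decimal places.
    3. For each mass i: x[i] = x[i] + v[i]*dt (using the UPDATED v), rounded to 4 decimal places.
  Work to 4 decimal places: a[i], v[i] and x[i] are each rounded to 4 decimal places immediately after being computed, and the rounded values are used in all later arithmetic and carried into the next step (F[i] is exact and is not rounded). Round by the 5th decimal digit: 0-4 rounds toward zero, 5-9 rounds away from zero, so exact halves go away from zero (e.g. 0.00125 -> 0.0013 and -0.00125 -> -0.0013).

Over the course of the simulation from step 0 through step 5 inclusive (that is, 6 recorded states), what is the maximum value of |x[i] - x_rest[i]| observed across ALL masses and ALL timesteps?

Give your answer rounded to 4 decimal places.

Step 0: x=[5.0000 4.0000 11.0000] v=[0.0000 2.0000 0.0000]
Step 1: x=[4.6800 5.0400 10.6800] v=[-1.6000 5.2000 -1.6000]
Step 2: x=[4.1488 6.5024 10.1488] v=[-2.6560 7.3120 -2.6560]
Step 3: x=[3.5659 8.0682 9.5659] v=[-2.9146 7.8291 -2.9146]
Step 4: x=[3.1032 9.3937 9.1032] v=[-2.3137 6.6273 -2.3137]
Step 5: x=[2.9037 10.1927 8.9037] v=[-0.9975 3.9949 -0.9975]
Max displacement = 4.1927

Answer: 4.1927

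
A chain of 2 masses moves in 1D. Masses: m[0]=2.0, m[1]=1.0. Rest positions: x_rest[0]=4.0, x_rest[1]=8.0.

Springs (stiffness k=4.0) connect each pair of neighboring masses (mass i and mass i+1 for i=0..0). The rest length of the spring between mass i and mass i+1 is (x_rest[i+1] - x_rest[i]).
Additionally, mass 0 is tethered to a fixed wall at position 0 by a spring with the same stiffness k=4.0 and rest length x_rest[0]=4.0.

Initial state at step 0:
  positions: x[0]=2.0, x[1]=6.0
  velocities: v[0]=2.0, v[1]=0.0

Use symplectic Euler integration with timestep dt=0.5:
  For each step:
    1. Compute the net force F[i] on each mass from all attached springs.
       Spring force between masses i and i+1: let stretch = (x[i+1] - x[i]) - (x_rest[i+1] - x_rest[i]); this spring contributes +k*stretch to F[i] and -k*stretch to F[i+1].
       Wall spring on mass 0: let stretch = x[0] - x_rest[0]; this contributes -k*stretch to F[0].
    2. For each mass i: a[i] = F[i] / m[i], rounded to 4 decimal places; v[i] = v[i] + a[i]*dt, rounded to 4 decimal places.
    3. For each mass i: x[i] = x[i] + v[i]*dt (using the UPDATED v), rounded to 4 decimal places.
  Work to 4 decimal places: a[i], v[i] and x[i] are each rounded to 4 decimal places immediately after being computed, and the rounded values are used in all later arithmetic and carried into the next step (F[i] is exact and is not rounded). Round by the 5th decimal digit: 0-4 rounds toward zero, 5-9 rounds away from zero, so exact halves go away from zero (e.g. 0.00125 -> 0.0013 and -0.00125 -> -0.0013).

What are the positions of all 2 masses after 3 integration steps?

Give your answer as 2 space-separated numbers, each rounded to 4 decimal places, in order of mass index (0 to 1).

Step 0: x=[2.0000 6.0000] v=[2.0000 0.0000]
Step 1: x=[4.0000 6.0000] v=[4.0000 0.0000]
Step 2: x=[5.0000 8.0000] v=[2.0000 4.0000]
Step 3: x=[5.0000 11.0000] v=[0.0000 6.0000]

Answer: 5.0000 11.0000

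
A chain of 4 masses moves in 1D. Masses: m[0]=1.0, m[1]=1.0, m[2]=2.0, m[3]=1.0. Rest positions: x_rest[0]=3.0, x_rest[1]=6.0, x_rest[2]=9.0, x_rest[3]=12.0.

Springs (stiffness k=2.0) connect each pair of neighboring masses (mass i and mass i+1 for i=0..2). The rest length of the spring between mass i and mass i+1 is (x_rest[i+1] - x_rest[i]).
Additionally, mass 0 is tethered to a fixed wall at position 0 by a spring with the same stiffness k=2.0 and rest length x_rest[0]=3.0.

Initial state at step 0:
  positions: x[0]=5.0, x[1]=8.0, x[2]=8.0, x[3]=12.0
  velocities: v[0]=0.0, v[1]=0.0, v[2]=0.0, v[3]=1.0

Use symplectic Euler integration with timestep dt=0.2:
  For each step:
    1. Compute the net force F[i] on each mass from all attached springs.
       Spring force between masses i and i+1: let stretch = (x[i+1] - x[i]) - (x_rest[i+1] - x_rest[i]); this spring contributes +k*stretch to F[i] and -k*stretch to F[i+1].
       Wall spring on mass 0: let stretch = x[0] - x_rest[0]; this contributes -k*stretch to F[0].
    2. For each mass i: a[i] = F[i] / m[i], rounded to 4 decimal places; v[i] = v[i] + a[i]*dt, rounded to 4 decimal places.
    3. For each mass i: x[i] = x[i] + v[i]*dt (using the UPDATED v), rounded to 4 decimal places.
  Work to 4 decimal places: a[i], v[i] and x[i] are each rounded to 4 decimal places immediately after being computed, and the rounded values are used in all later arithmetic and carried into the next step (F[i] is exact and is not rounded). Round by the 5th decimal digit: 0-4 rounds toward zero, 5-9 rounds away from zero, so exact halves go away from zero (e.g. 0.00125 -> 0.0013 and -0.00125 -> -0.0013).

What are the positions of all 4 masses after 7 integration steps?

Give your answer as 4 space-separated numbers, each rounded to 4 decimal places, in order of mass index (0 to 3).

Answer: 1.6240 4.8253 10.3560 12.2413

Derivation:
Step 0: x=[5.0000 8.0000 8.0000 12.0000] v=[0.0000 0.0000 0.0000 1.0000]
Step 1: x=[4.8400 7.7600 8.1600 12.1200] v=[-0.8000 -1.2000 0.8000 0.6000]
Step 2: x=[4.5264 7.3184 8.4624 12.1632] v=[-1.5680 -2.2080 1.5120 0.2160]
Step 3: x=[4.0740 6.7450 8.8671 12.1503] v=[-2.2618 -2.8672 2.0234 -0.0643]
Step 4: x=[3.5094 6.1276 9.3182 12.1148] v=[-2.8230 -3.0868 2.2556 -0.1776]
Step 5: x=[2.8735 5.5560 9.7536 12.0956] v=[-3.1795 -2.8578 2.1768 -0.0962]
Step 6: x=[2.2223 5.1056 10.1147 12.1290] v=[-3.2559 -2.2518 1.8057 0.1670]
Step 7: x=[1.6240 4.8253 10.3560 12.2413] v=[-2.9915 -1.4015 1.2067 0.5613]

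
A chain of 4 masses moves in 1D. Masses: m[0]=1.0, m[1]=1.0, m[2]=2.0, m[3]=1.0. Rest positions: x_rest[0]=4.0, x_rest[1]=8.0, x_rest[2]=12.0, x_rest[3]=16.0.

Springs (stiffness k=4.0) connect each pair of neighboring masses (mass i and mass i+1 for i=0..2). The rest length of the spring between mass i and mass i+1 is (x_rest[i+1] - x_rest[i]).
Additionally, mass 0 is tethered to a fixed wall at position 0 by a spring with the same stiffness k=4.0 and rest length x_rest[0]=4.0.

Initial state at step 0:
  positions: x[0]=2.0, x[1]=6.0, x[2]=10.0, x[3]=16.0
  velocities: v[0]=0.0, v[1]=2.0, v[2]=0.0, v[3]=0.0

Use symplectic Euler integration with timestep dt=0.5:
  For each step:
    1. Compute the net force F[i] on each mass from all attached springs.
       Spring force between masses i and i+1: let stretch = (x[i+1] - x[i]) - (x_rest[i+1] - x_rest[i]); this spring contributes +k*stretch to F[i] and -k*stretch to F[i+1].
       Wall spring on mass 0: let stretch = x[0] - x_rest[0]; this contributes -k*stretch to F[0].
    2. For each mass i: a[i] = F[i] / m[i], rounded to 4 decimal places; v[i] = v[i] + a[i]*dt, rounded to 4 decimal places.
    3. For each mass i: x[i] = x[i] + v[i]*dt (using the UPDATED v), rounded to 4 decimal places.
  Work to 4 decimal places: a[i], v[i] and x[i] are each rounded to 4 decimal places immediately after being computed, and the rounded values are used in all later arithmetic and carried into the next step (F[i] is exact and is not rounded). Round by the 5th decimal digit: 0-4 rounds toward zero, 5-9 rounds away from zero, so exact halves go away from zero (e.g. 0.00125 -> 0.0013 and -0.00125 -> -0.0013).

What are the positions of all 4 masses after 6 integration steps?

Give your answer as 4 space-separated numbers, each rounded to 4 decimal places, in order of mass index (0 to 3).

Step 0: x=[2.0000 6.0000 10.0000 16.0000] v=[0.0000 2.0000 0.0000 0.0000]
Step 1: x=[4.0000 7.0000 11.0000 14.0000] v=[4.0000 2.0000 2.0000 -4.0000]
Step 2: x=[5.0000 9.0000 11.5000 13.0000] v=[2.0000 4.0000 1.0000 -2.0000]
Step 3: x=[5.0000 9.5000 11.5000 14.5000] v=[0.0000 1.0000 0.0000 3.0000]
Step 4: x=[4.5000 7.5000 12.0000 17.0000] v=[-1.0000 -4.0000 1.0000 5.0000]
Step 5: x=[2.5000 7.0000 12.7500 18.5000] v=[-4.0000 -1.0000 1.5000 3.0000]
Step 6: x=[2.5000 7.7500 13.5000 18.2500] v=[0.0000 1.5000 1.5000 -0.5000]

Answer: 2.5000 7.7500 13.5000 18.2500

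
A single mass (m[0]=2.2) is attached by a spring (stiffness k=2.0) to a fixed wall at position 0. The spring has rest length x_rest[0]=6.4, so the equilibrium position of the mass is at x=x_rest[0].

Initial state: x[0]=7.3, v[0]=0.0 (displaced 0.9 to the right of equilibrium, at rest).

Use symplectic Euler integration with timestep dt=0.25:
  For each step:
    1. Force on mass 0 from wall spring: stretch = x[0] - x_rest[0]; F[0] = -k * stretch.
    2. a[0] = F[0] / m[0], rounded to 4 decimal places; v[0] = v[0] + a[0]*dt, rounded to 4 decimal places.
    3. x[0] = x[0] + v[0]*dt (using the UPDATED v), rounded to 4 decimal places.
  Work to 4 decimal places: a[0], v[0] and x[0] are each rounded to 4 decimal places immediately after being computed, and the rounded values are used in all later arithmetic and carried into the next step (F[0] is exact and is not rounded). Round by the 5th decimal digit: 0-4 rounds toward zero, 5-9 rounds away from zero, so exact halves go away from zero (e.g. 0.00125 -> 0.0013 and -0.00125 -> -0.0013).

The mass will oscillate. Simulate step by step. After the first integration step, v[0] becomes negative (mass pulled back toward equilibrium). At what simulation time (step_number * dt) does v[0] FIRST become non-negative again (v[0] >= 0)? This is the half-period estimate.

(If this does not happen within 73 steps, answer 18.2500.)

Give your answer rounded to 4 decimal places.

Answer: 3.5000

Derivation:
Step 0: x=[7.3000] v=[0.0000]
Step 1: x=[7.2489] v=[-0.2046]
Step 2: x=[7.1495] v=[-0.3975]
Step 3: x=[7.0075] v=[-0.5679]
Step 4: x=[6.8310] v=[-0.7060]
Step 5: x=[6.6300] v=[-0.8040]
Step 6: x=[6.4159] v=[-0.8563]
Step 7: x=[6.2009] v=[-0.8599]
Step 8: x=[5.9972] v=[-0.8147]
Step 9: x=[5.8164] v=[-0.7232]
Step 10: x=[5.6688] v=[-0.5906]
Step 11: x=[5.5627] v=[-0.4244]
Step 12: x=[5.5042] v=[-0.2341]
Step 13: x=[5.4966] v=[-0.0305]
Step 14: x=[5.5403] v=[0.1748]
First v>=0 after going negative at step 14, time=3.5000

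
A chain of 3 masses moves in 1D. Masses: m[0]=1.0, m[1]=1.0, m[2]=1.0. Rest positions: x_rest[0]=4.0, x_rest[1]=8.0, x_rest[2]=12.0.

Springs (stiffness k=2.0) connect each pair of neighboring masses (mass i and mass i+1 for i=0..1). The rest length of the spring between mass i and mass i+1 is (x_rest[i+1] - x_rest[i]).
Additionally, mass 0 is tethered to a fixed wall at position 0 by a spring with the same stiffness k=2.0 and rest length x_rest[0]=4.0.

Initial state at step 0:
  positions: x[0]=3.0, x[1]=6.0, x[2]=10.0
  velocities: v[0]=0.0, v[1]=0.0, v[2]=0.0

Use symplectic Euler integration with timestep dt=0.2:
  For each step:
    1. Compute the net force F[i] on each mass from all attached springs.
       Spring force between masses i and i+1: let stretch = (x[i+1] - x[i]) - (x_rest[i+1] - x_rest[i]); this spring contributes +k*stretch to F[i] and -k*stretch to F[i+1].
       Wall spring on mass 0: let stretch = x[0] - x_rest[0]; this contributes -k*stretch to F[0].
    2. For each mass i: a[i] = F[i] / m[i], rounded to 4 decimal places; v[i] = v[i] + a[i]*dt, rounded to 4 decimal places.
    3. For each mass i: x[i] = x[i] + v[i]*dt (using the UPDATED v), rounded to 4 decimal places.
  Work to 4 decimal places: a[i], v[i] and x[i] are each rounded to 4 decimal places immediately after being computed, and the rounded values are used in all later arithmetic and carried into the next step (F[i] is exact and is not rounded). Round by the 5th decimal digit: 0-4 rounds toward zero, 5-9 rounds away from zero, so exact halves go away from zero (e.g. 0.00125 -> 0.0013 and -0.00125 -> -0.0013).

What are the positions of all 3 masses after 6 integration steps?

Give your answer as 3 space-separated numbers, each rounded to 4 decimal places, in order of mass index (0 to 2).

Step 0: x=[3.0000 6.0000 10.0000] v=[0.0000 0.0000 0.0000]
Step 1: x=[3.0000 6.0800 10.0000] v=[0.0000 0.4000 0.0000]
Step 2: x=[3.0064 6.2272 10.0064] v=[0.0320 0.7360 0.0320]
Step 3: x=[3.0300 6.4191 10.0305] v=[0.1178 0.9594 0.1203]
Step 4: x=[3.0823 6.6288 10.0856] v=[0.2614 1.0483 0.2757]
Step 5: x=[3.1717 6.8313 10.1842] v=[0.4471 1.0124 0.4930]
Step 6: x=[3.3002 7.0092 10.3346] v=[0.6423 0.8897 0.7518]

Answer: 3.3002 7.0092 10.3346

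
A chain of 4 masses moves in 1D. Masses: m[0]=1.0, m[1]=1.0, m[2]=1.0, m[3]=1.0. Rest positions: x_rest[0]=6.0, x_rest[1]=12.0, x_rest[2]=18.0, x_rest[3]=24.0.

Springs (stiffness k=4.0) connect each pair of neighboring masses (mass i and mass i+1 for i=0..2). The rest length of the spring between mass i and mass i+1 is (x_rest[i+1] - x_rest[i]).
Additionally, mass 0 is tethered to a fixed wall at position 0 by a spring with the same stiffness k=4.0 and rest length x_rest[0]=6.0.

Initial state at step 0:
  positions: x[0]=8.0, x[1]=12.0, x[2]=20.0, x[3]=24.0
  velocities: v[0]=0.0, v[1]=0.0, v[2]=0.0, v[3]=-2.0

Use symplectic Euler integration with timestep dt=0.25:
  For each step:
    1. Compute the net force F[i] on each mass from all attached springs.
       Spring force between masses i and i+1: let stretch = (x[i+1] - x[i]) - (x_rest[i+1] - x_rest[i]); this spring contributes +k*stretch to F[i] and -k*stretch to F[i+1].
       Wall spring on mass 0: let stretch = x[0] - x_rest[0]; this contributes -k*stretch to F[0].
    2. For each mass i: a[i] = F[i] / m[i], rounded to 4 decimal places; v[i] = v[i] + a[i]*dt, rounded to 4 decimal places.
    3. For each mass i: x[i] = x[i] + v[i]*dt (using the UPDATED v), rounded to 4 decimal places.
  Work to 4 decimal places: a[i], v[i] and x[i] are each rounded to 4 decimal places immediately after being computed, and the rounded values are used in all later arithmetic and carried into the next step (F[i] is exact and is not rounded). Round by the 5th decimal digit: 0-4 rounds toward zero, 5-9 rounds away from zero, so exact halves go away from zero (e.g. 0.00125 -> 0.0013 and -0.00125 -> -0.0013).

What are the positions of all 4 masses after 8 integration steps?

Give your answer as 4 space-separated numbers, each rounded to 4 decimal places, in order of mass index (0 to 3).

Step 0: x=[8.0000 12.0000 20.0000 24.0000] v=[0.0000 0.0000 0.0000 -2.0000]
Step 1: x=[7.0000 13.0000 19.0000 24.0000] v=[-4.0000 4.0000 -4.0000 0.0000]
Step 2: x=[5.7500 14.0000 17.7500 24.2500] v=[-5.0000 4.0000 -5.0000 1.0000]
Step 3: x=[5.1250 13.8750 17.1875 24.3750] v=[-2.5000 -0.5000 -2.2500 0.5000]
Step 4: x=[5.4063 12.3906 17.5938 24.2031] v=[1.1250 -5.9375 1.6250 -0.6875]
Step 5: x=[6.0821 10.4610 18.3516 23.8789] v=[2.7030 -7.7186 3.0311 -1.2968]
Step 6: x=[6.3321 9.4093 18.5186 23.6729] v=[0.9998 -4.2069 0.6678 -0.8241]
Step 7: x=[5.7683 9.8656 17.6968 23.6783] v=[-2.2551 1.8252 -3.2872 0.0216]
Step 8: x=[4.7868 11.2554 16.4126 23.6883] v=[-3.9261 5.5591 -5.1369 0.0401]

Answer: 4.7868 11.2554 16.4126 23.6883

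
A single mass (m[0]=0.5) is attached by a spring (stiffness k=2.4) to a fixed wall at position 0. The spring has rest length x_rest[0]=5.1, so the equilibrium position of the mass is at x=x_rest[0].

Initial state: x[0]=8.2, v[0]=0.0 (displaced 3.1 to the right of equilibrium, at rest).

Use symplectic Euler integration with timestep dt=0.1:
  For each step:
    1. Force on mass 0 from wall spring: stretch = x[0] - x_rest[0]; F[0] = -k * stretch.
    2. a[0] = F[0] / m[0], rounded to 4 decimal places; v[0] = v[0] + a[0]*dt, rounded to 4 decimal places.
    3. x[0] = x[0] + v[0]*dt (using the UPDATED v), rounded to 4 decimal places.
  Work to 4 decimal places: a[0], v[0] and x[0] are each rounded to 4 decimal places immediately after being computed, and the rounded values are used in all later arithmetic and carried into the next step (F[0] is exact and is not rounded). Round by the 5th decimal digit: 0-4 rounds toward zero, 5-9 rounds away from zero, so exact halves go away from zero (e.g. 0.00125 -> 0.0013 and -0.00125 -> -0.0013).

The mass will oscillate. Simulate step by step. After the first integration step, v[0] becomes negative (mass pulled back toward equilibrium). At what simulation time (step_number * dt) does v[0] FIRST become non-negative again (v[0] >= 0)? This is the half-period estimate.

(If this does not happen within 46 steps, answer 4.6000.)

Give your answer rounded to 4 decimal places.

Answer: 1.5000

Derivation:
Step 0: x=[8.2000] v=[0.0000]
Step 1: x=[8.0512] v=[-1.4880]
Step 2: x=[7.7607] v=[-2.9046]
Step 3: x=[7.3425] v=[-4.1817]
Step 4: x=[6.8167] v=[-5.2581]
Step 5: x=[6.2085] v=[-6.0821]
Step 6: x=[5.5471] v=[-6.6142]
Step 7: x=[4.8642] v=[-6.8288]
Step 8: x=[4.1926] v=[-6.7156]
Step 9: x=[3.5646] v=[-6.2801]
Step 10: x=[3.0103] v=[-5.5431]
Step 11: x=[2.5563] v=[-4.5400]
Step 12: x=[2.2244] v=[-3.3190]
Step 13: x=[2.0305] v=[-1.9387]
Step 14: x=[1.9840] v=[-0.4653]
Step 15: x=[2.0870] v=[1.0304]
First v>=0 after going negative at step 15, time=1.5000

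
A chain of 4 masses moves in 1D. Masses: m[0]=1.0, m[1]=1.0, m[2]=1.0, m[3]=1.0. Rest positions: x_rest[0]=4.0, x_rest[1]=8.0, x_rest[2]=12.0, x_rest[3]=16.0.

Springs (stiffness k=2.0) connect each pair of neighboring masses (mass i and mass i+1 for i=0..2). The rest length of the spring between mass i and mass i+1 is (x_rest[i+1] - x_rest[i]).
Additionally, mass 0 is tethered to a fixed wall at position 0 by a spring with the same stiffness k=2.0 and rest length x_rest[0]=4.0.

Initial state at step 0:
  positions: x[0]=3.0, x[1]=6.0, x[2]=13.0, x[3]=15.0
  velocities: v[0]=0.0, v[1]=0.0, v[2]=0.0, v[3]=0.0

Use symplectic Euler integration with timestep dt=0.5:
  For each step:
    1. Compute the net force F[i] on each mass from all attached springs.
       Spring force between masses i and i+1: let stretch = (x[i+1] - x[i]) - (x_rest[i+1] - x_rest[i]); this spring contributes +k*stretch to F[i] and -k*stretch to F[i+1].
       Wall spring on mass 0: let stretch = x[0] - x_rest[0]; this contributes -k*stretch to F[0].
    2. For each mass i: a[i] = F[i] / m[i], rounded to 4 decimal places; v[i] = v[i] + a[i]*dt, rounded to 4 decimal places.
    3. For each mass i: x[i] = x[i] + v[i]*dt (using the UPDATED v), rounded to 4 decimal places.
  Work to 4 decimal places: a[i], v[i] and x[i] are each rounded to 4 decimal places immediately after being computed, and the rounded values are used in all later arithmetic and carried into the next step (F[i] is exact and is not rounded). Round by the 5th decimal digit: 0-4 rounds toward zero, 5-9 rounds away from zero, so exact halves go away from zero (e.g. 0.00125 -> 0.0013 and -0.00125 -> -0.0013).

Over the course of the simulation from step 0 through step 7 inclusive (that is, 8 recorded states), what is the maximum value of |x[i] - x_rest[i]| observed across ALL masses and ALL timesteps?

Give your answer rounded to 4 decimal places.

Step 0: x=[3.0000 6.0000 13.0000 15.0000] v=[0.0000 0.0000 0.0000 0.0000]
Step 1: x=[3.0000 8.0000 10.5000 16.0000] v=[0.0000 4.0000 -5.0000 2.0000]
Step 2: x=[4.0000 8.7500 9.5000 16.2500] v=[2.0000 1.5000 -2.0000 0.5000]
Step 3: x=[5.3750 7.5000 11.5000 15.1250] v=[2.7500 -2.5000 4.0000 -2.2500]
Step 4: x=[5.1250 7.1875 13.3125 14.1875] v=[-0.5000 -0.6250 3.6250 -1.8750]
Step 5: x=[3.3438 8.9063 12.5000 14.8125] v=[-3.5625 3.4375 -1.6250 1.2500]
Step 6: x=[2.6719 9.6407 11.0469 16.2813] v=[-1.3438 1.4687 -2.9062 2.9375]
Step 7: x=[4.1485 7.5938 11.5079 17.1329] v=[2.9531 -4.0939 0.9220 1.7031]
Max displacement = 2.5000

Answer: 2.5000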